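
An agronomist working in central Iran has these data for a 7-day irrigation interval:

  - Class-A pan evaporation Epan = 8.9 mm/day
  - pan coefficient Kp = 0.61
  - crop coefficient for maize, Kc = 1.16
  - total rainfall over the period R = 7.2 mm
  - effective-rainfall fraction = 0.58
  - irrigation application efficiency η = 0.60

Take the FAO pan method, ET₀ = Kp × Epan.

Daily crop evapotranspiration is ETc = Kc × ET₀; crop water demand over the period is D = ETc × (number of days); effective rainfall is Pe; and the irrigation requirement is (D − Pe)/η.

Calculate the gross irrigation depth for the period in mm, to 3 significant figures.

66.5 mm

ET₀ = 0.61 × 8.9 = 5.4290 mm/d
ETc = Kc × ET₀ = 1.16 × 5.4290 = 6.2976 mm/d
Crop demand D = ETc × 7 d = 6.2976 × 7 = 44.083 mm
Pe = 0.58 × 7.2 = 4.176 mm
D − Pe = 44.083 − 4.176 = 39.907 mm
Gross irrigation = 39.907 / 0.60 = 66.512 mm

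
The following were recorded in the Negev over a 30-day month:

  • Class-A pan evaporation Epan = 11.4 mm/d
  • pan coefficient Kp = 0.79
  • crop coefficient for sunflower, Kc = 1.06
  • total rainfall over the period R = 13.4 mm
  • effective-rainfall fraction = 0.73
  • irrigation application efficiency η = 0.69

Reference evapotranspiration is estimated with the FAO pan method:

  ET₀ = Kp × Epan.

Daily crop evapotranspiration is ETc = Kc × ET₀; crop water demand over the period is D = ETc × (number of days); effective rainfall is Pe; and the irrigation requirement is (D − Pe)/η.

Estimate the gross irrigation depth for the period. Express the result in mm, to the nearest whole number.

401 mm

ET₀ = 0.79 × 11.4 = 9.0060 mm/d
ETc = Kc × ET₀ = 1.06 × 9.0060 = 9.5464 mm/d
Crop demand D = ETc × 30 d = 9.5464 × 30 = 286.392 mm
Pe = 0.73 × 13.4 = 9.782 mm
D − Pe = 286.392 − 9.782 = 276.610 mm
Gross irrigation = 276.610 / 0.69 = 400.884 mm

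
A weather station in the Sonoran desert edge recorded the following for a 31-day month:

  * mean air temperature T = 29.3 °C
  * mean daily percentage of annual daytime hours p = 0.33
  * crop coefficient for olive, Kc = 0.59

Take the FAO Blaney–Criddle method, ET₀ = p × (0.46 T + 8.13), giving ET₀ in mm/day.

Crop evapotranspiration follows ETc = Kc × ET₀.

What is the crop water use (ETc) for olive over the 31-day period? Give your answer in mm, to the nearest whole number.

ET₀ = 0.33 × (0.46 × 29.3 + 8.13) = 0.33 × 21.608 = 7.1306 mm/d
ETc = Kc × ET₀ = 0.59 × 7.1306 = 4.2071 mm/d
Over 31 days: 4.2071 × 31 = 130.420 mm

130 mm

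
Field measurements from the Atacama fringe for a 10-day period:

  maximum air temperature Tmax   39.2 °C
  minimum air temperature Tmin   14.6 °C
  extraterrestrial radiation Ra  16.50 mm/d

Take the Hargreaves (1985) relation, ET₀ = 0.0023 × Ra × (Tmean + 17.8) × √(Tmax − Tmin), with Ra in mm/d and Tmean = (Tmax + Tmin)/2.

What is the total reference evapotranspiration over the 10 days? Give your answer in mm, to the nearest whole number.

Tmean = (39.2 + 14.6)/2 = 26.90 °C
ET₀ = 0.0023 × 16.50 × (26.90 + 17.8) × √24.6 = 0.0023 × 16.50 × 44.70 × 4.9598 = 8.4136 mm/d
Over 10 days: 8.4136 × 10 = 84.136 mm

84 mm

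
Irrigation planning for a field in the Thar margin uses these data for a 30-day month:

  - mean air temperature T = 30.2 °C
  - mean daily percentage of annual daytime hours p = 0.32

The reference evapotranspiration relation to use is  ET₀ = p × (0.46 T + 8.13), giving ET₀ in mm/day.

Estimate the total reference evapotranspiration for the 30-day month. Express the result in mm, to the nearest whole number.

ET₀ = 0.32 × (0.46 × 30.2 + 8.13) = 0.32 × 22.022 = 7.0470 mm/d
Monthly total = 7.0470 × 30 = 211.410 mm

211 mm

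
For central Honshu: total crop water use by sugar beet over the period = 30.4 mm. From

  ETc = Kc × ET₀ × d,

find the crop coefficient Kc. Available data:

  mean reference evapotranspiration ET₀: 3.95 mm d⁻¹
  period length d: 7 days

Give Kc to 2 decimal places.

ETc = Kc × ET₀ × d  ⇒  Kc = ETc / (ET₀ × d)
Kc = 30.4 / (3.95 × 7) = 30.4 / 27.65 = 1.0995

1.10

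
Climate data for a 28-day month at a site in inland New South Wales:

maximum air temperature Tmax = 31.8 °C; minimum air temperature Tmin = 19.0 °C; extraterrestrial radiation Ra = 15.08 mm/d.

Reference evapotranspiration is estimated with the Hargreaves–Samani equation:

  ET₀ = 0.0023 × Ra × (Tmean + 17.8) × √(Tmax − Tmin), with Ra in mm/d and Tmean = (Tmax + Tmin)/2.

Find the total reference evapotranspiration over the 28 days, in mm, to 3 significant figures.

Tmean = (31.8 + 19.0)/2 = 25.40 °C
ET₀ = 0.0023 × 15.08 × (25.40 + 17.8) × √12.8 = 0.0023 × 15.08 × 43.20 × 3.5777 = 5.3606 mm/d
Over 28 days: 5.3606 × 28 = 150.097 mm

150 mm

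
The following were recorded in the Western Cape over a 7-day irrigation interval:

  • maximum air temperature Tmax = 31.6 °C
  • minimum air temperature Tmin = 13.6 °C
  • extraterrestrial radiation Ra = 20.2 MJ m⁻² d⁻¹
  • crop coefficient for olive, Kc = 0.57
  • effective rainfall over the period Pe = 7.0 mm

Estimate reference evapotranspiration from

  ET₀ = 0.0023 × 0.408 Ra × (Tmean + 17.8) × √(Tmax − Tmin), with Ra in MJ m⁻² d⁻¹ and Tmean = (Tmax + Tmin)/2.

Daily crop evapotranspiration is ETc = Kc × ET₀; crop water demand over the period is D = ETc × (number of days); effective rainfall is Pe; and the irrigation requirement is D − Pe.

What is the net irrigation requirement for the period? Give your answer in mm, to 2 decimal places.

5.96 mm

Tmean = (31.6 + 13.6)/2 = 22.60 °C
0.408 Ra = 0.408 × 20.2 = 8.2416 mm/d equivalent
ET₀ = 0.0023 × 8.2416 × (22.60 + 17.8) × √18.0 = 0.0023 × 8.2416 × 40.40 × 4.2426 = 3.2490 mm/d
ETc = Kc × ET₀ = 0.57 × 3.2490 = 1.8519 mm/d
Crop demand D = ETc × 7 d = 1.8519 × 7 = 12.963 mm
D − Pe = 12.963 − 7.0 = 5.963 mm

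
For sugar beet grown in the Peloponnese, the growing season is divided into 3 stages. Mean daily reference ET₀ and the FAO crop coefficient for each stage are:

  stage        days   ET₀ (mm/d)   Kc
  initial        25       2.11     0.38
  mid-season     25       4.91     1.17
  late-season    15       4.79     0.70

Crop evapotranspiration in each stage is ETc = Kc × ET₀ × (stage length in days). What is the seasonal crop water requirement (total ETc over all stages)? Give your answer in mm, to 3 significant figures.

214 mm

initial: 0.38 × 2.11 × 25 = 20.05 mm
mid-season: 1.17 × 4.91 × 25 = 143.62 mm
late-season: 0.70 × 4.79 × 15 = 50.30 mm
Seasonal total = 213.97 mm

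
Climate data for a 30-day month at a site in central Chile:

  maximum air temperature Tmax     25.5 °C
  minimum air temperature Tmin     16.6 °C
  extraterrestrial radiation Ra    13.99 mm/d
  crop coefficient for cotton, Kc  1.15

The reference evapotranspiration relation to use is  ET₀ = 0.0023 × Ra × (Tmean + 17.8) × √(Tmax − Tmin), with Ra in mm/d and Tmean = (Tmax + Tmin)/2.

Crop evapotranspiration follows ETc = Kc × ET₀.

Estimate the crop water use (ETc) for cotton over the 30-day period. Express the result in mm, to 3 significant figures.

129 mm

Tmean = (25.5 + 16.6)/2 = 21.05 °C
ET₀ = 0.0023 × 13.99 × (21.05 + 17.8) × √8.9 = 0.0023 × 13.99 × 38.85 × 2.9833 = 3.7294 mm/d
ETc = Kc × ET₀ = 1.15 × 3.7294 = 4.2888 mm/d
Over 30 days: 4.2888 × 30 = 128.664 mm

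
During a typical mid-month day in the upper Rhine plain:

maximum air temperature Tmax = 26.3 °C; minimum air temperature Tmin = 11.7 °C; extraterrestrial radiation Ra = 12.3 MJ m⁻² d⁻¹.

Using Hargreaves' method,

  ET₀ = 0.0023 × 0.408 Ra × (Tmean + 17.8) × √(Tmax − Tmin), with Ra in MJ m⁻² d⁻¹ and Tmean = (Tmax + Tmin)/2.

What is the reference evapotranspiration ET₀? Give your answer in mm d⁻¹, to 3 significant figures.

Tmean = (26.3 + 11.7)/2 = 19.00 °C
0.408 Ra = 0.408 × 12.3 = 5.0184 mm/d equivalent
ET₀ = 0.0023 × 5.0184 × (19.00 + 17.8) × √14.6 = 0.0023 × 5.0184 × 36.80 × 3.8210 = 1.6230 mm/d

1.62 mm d⁻¹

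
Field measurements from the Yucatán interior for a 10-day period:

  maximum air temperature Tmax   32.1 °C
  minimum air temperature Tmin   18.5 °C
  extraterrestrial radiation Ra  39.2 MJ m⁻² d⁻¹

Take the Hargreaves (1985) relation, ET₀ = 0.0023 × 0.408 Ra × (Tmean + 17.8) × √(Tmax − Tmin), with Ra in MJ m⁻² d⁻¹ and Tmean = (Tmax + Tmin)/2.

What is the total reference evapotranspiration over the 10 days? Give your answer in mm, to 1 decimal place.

Tmean = (32.1 + 18.5)/2 = 25.30 °C
0.408 Ra = 0.408 × 39.2 = 15.9936 mm/d equivalent
ET₀ = 0.0023 × 15.9936 × (25.30 + 17.8) × √13.6 = 0.0023 × 15.9936 × 43.10 × 3.6878 = 5.8468 mm/d
Over 10 days: 5.8468 × 10 = 58.468 mm

58.5 mm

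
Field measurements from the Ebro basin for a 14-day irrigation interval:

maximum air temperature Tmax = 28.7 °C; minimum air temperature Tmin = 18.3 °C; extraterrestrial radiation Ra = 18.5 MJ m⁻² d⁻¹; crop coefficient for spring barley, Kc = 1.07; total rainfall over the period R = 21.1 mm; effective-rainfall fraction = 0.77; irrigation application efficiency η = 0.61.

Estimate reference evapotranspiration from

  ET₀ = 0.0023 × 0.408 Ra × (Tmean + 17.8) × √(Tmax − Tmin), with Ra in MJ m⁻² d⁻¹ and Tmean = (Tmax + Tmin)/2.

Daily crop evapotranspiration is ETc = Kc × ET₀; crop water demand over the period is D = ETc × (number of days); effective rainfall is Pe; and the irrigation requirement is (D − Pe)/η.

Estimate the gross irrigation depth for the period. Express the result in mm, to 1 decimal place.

Tmean = (28.7 + 18.3)/2 = 23.50 °C
0.408 Ra = 0.408 × 18.5 = 7.5480 mm/d equivalent
ET₀ = 0.0023 × 7.5480 × (23.50 + 17.8) × √10.4 = 0.0023 × 7.5480 × 41.30 × 3.2249 = 2.3122 mm/d
ETc = Kc × ET₀ = 1.07 × 2.3122 = 2.4741 mm/d
Crop demand D = ETc × 14 d = 2.4741 × 14 = 34.637 mm
Pe = 0.77 × 21.1 = 16.247 mm
D − Pe = 34.637 − 16.247 = 18.390 mm
Gross irrigation = 18.390 / 0.61 = 30.148 mm

30.1 mm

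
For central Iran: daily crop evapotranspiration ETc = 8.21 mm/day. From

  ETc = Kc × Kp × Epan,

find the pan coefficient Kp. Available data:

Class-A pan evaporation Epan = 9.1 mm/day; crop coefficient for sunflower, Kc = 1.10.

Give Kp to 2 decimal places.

ETc = Kc × Kp × Epan  ⇒  Kp = ETc / (Kc × Epan)
Kp = 8.21 / (1.10 × 9.1) = 8.21 / 10.010 = 0.8202

0.82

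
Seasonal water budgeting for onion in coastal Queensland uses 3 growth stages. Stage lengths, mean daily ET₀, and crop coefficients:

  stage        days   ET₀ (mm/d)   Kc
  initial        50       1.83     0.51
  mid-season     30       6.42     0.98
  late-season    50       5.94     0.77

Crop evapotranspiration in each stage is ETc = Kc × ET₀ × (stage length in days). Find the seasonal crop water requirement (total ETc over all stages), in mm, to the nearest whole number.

initial: 0.51 × 1.83 × 50 = 46.67 mm
mid-season: 0.98 × 6.42 × 30 = 188.75 mm
late-season: 0.77 × 5.94 × 50 = 228.69 mm
Seasonal total = 464.11 mm

464 mm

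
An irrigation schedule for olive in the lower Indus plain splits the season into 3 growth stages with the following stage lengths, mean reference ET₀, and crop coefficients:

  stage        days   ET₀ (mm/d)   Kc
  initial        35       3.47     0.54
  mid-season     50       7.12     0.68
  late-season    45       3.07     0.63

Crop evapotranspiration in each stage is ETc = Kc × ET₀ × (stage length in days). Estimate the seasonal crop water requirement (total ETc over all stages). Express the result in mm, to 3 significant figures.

395 mm

initial: 0.54 × 3.47 × 35 = 65.58 mm
mid-season: 0.68 × 7.12 × 50 = 242.08 mm
late-season: 0.63 × 3.07 × 45 = 87.03 mm
Seasonal total = 394.69 mm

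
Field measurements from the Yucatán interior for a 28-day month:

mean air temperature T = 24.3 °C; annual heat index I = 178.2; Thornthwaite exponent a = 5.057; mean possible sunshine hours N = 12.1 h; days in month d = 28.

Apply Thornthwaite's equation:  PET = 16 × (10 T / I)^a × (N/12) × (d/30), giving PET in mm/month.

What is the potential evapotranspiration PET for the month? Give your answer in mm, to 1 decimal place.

10T/I = 10 × 24.3 / 178.2 = 1.3636
(10T/I)^a = 1.3636^5.057 = 4.7986
Uncorrected PET = 16 × 4.7986 = 76.778 mm
Correction = (N/12)(d/30) = (12.1/12)(28/30) = 0.9411
PET = 76.778 × 0.9411 = 72.256 mm/month

72.3 mm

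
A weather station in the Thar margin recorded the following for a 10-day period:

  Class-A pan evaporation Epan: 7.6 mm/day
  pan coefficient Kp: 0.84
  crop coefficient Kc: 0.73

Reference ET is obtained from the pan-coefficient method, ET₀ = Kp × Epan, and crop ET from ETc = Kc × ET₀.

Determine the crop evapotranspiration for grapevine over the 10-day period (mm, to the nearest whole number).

ET₀ = 0.84 × 7.6 = 6.3840 mm/d
ETc = Kc × ET₀ = 0.73 × 6.3840 = 4.6603 mm/d
Over 10 days: 4.6603 × 10 = 46.603 mm

47 mm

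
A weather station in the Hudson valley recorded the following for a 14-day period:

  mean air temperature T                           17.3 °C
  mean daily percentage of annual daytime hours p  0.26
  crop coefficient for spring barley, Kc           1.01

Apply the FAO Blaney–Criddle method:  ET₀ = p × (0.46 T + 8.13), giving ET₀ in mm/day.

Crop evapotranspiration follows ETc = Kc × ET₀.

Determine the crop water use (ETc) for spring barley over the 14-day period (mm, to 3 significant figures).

ET₀ = 0.26 × (0.46 × 17.3 + 8.13) = 0.26 × 16.088 = 4.1829 mm/d
ETc = Kc × ET₀ = 1.01 × 4.1829 = 4.2247 mm/d
Over 14 days: 4.2247 × 14 = 59.146 mm

59.1 mm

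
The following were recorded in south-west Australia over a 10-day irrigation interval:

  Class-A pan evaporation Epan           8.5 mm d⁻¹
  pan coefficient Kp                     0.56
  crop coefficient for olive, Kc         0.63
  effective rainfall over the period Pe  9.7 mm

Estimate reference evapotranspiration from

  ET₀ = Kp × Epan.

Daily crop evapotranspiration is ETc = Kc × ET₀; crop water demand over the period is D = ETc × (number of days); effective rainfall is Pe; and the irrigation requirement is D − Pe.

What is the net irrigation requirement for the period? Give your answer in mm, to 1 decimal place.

20.3 mm

ET₀ = 0.56 × 8.5 = 4.7600 mm/d
ETc = Kc × ET₀ = 0.63 × 4.7600 = 2.9988 mm/d
Crop demand D = ETc × 10 d = 2.9988 × 10 = 29.988 mm
D − Pe = 29.988 − 9.7 = 20.288 mm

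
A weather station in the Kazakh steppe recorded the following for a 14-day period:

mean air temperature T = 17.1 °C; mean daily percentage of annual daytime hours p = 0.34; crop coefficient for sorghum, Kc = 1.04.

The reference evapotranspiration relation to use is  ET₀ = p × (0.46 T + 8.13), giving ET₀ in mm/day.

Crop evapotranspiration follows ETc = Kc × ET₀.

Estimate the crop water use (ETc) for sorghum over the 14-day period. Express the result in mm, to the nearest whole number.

79 mm

ET₀ = 0.34 × (0.46 × 17.1 + 8.13) = 0.34 × 15.996 = 5.4386 mm/d
ETc = Kc × ET₀ = 1.04 × 5.4386 = 5.6561 mm/d
Over 14 days: 5.6561 × 14 = 79.185 mm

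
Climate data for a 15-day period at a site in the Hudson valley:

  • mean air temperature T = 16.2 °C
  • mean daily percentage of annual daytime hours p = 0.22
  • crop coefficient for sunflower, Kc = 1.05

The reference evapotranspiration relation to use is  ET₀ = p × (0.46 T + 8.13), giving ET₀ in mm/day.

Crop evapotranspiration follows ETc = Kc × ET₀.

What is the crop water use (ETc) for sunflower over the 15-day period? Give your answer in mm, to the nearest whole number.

ET₀ = 0.22 × (0.46 × 16.2 + 8.13) = 0.22 × 15.582 = 3.4280 mm/d
ETc = Kc × ET₀ = 1.05 × 3.4280 = 3.5994 mm/d
Over 15 days: 3.5994 × 15 = 53.991 mm

54 mm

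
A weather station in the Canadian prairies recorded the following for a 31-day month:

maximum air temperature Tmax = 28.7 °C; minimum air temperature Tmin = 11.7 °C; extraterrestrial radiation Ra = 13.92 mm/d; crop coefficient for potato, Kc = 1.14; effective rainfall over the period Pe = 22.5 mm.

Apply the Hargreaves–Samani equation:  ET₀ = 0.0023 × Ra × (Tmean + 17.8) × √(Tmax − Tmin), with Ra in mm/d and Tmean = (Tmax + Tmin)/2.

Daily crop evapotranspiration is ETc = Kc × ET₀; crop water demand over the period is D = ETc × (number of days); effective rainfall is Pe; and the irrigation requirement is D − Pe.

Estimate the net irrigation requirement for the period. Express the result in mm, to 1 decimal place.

Tmean = (28.7 + 11.7)/2 = 20.20 °C
ET₀ = 0.0023 × 13.92 × (20.20 + 17.8) × √17.0 = 0.0023 × 13.92 × 38.00 × 4.1231 = 5.0162 mm/d
ETc = Kc × ET₀ = 1.14 × 5.0162 = 5.7185 mm/d
Crop demand D = ETc × 31 d = 5.7185 × 31 = 177.274 mm
D − Pe = 177.274 − 22.5 = 154.774 mm

154.8 mm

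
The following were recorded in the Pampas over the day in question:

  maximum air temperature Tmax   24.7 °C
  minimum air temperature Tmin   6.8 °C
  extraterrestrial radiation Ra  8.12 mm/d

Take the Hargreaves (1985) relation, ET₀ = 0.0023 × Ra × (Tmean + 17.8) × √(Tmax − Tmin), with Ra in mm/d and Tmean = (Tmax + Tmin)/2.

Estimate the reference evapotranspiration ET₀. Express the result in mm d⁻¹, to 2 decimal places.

2.65 mm d⁻¹

Tmean = (24.7 + 6.8)/2 = 15.75 °C
ET₀ = 0.0023 × 8.12 × (15.75 + 17.8) × √17.9 = 0.0023 × 8.12 × 33.55 × 4.2308 = 2.6509 mm/d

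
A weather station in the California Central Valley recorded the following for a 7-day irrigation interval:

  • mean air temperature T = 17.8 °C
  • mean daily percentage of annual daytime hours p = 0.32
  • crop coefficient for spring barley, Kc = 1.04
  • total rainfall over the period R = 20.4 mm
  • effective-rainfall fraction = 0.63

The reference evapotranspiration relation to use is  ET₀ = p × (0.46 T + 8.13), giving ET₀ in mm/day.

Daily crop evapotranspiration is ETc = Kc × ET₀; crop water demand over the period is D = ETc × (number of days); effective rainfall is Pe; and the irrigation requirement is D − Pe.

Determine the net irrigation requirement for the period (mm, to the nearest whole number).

25 mm

ET₀ = 0.32 × (0.46 × 17.8 + 8.13) = 0.32 × 16.318 = 5.2218 mm/d
ETc = Kc × ET₀ = 1.04 × 5.2218 = 5.4307 mm/d
Crop demand D = ETc × 7 d = 5.4307 × 7 = 38.015 mm
Pe = 0.63 × 20.4 = 12.852 mm
D − Pe = 38.015 − 12.852 = 25.163 mm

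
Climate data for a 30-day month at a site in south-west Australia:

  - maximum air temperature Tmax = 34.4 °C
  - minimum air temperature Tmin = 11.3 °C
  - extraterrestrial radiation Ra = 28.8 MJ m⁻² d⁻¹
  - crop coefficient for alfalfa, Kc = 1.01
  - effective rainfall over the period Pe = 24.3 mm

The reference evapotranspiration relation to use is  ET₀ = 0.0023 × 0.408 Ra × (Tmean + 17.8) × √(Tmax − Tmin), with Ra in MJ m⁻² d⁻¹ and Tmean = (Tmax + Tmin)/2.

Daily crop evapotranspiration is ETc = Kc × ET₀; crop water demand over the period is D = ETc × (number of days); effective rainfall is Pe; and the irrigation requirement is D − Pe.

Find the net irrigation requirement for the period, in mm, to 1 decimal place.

135.7 mm

Tmean = (34.4 + 11.3)/2 = 22.85 °C
0.408 Ra = 0.408 × 28.8 = 11.7504 mm/d equivalent
ET₀ = 0.0023 × 11.7504 × (22.85 + 17.8) × √23.1 = 0.0023 × 11.7504 × 40.65 × 4.8062 = 5.2801 mm/d
ETc = Kc × ET₀ = 1.01 × 5.2801 = 5.3329 mm/d
Crop demand D = ETc × 30 d = 5.3329 × 30 = 159.987 mm
D − Pe = 159.987 − 24.3 = 135.687 mm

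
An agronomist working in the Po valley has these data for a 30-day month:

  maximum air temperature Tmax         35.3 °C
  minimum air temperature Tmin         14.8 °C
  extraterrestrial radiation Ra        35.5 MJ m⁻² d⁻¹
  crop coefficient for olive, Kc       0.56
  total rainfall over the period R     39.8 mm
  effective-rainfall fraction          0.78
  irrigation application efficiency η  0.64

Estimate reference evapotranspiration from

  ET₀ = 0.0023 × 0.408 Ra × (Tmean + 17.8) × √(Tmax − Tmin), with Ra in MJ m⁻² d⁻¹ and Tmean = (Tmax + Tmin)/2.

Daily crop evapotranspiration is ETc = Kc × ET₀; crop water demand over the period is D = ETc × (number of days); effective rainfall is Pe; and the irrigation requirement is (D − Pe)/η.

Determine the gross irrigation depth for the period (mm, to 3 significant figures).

Tmean = (35.3 + 14.8)/2 = 25.05 °C
0.408 Ra = 0.408 × 35.5 = 14.4840 mm/d equivalent
ET₀ = 0.0023 × 14.4840 × (25.05 + 17.8) × √20.5 = 0.0023 × 14.4840 × 42.85 × 4.5277 = 6.4632 mm/d
ETc = Kc × ET₀ = 0.56 × 6.4632 = 3.6194 mm/d
Crop demand D = ETc × 30 d = 3.6194 × 30 = 108.582 mm
Pe = 0.78 × 39.8 = 31.044 mm
D − Pe = 108.582 − 31.044 = 77.538 mm
Gross irrigation = 77.538 / 0.64 = 121.153 mm

121 mm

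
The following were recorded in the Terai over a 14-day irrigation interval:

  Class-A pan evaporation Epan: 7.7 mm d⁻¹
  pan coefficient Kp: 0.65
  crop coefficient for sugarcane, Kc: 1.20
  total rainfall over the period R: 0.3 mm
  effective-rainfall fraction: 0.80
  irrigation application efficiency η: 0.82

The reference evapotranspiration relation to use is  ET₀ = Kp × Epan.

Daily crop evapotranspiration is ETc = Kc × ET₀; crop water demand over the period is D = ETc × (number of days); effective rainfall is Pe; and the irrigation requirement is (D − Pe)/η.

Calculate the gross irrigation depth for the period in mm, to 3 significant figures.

102 mm

ET₀ = 0.65 × 7.7 = 5.0050 mm/d
ETc = Kc × ET₀ = 1.20 × 5.0050 = 6.0060 mm/d
Crop demand D = ETc × 14 d = 6.0060 × 14 = 84.084 mm
Pe = 0.80 × 0.3 = 0.240 mm
D − Pe = 84.084 − 0.240 = 83.844 mm
Gross irrigation = 83.844 / 0.82 = 102.249 mm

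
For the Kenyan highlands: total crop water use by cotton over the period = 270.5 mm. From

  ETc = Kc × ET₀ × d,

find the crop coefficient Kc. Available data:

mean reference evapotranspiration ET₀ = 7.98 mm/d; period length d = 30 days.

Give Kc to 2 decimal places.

1.13

ETc = Kc × ET₀ × d  ⇒  Kc = ETc / (ET₀ × d)
Kc = 270.5 / (7.98 × 30) = 270.5 / 239.40 = 1.1299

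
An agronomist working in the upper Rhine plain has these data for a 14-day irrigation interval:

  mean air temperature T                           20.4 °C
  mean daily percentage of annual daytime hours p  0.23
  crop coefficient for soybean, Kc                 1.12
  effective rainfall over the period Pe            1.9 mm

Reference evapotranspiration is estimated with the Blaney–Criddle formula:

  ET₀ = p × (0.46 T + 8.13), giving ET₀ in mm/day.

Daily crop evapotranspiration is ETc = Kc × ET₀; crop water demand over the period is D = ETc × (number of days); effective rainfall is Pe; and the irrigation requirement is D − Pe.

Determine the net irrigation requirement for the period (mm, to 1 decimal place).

61.3 mm

ET₀ = 0.23 × (0.46 × 20.4 + 8.13) = 0.23 × 17.514 = 4.0282 mm/d
ETc = Kc × ET₀ = 1.12 × 4.0282 = 4.5116 mm/d
Crop demand D = ETc × 14 d = 4.5116 × 14 = 63.162 mm
D − Pe = 63.162 − 1.9 = 61.262 mm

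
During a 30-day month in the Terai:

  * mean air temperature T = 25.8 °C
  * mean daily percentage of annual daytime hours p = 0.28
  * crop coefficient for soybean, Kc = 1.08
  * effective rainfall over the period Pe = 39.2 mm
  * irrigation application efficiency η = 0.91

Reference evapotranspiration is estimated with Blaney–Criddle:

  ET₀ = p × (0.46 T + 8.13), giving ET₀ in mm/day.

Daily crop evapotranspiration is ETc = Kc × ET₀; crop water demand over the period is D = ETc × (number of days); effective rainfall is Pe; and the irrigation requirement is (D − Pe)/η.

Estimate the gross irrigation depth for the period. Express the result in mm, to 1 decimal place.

156.3 mm

ET₀ = 0.28 × (0.46 × 25.8 + 8.13) = 0.28 × 19.998 = 5.5994 mm/d
ETc = Kc × ET₀ = 1.08 × 5.5994 = 6.0474 mm/d
Crop demand D = ETc × 30 d = 6.0474 × 30 = 181.422 mm
D − Pe = 181.422 − 39.2 = 142.222 mm
Gross irrigation = 142.222 / 0.91 = 156.288 mm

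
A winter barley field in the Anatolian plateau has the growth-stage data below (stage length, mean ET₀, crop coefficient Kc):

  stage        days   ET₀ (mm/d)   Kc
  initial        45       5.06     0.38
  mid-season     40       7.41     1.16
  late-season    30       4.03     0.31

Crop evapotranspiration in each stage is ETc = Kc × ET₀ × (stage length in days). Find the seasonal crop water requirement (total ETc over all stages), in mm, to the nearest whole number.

initial: 0.38 × 5.06 × 45 = 86.53 mm
mid-season: 1.16 × 7.41 × 40 = 343.82 mm
late-season: 0.31 × 4.03 × 30 = 37.48 mm
Seasonal total = 467.83 mm

468 mm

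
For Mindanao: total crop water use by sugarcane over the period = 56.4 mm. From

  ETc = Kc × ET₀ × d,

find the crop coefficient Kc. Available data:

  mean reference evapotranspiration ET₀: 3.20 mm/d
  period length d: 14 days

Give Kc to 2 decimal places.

ETc = Kc × ET₀ × d  ⇒  Kc = ETc / (ET₀ × d)
Kc = 56.4 / (3.20 × 14) = 56.4 / 44.80 = 1.2589

1.26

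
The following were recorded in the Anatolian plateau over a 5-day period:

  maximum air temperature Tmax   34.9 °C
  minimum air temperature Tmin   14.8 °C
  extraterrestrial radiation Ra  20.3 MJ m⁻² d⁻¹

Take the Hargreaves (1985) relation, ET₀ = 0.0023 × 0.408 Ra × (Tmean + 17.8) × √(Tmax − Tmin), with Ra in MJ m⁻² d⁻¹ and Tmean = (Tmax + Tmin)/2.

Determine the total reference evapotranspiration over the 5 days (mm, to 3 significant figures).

18.2 mm

Tmean = (34.9 + 14.8)/2 = 24.85 °C
0.408 Ra = 0.408 × 20.3 = 8.2824 mm/d equivalent
ET₀ = 0.0023 × 8.2824 × (24.85 + 17.8) × √20.1 = 0.0023 × 8.2824 × 42.65 × 4.4833 = 3.6425 mm/d
Over 5 days: 3.6425 × 5 = 18.213 mm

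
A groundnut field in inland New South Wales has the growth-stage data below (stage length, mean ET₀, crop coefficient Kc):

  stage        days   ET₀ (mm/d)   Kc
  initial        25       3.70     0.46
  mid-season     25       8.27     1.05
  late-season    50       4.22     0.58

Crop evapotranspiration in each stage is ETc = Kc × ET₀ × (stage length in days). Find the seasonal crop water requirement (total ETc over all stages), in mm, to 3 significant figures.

initial: 0.46 × 3.70 × 25 = 42.55 mm
mid-season: 1.05 × 8.27 × 25 = 217.09 mm
late-season: 0.58 × 4.22 × 50 = 122.38 mm
Seasonal total = 382.02 mm

382 mm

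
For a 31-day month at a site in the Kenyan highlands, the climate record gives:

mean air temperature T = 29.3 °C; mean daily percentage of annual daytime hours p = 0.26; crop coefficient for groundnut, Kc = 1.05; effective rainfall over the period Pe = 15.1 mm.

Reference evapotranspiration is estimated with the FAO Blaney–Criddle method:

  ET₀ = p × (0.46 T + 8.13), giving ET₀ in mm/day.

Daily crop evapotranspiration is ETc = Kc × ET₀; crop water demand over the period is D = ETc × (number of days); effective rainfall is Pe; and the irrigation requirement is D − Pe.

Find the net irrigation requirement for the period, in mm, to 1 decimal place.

ET₀ = 0.26 × (0.46 × 29.3 + 8.13) = 0.26 × 21.608 = 5.6181 mm/d
ETc = Kc × ET₀ = 1.05 × 5.6181 = 5.8990 mm/d
Crop demand D = ETc × 31 d = 5.8990 × 31 = 182.869 mm
D − Pe = 182.869 − 15.1 = 167.769 mm

167.8 mm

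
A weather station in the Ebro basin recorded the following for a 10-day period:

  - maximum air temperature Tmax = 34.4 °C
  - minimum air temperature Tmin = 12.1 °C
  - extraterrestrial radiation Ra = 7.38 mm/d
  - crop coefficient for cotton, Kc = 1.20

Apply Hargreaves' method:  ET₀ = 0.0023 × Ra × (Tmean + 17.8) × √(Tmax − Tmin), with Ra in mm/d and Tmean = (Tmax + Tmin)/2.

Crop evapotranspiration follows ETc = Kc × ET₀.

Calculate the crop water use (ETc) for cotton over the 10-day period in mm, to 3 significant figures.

Tmean = (34.4 + 12.1)/2 = 23.25 °C
ET₀ = 0.0023 × 7.38 × (23.25 + 17.8) × √22.3 = 0.0023 × 7.38 × 41.05 × 4.7223 = 3.2904 mm/d
ETc = Kc × ET₀ = 1.20 × 3.2904 = 3.9485 mm/d
Over 10 days: 3.9485 × 10 = 39.485 mm

39.5 mm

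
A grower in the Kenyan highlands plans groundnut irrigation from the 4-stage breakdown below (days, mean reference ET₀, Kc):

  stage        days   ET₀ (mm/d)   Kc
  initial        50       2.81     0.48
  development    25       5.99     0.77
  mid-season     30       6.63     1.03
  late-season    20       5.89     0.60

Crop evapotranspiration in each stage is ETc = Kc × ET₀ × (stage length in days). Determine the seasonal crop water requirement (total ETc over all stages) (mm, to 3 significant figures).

458 mm

initial: 0.48 × 2.81 × 50 = 67.44 mm
development: 0.77 × 5.99 × 25 = 115.31 mm
mid-season: 1.03 × 6.63 × 30 = 204.87 mm
late-season: 0.60 × 5.89 × 20 = 70.68 mm
Seasonal total = 458.30 mm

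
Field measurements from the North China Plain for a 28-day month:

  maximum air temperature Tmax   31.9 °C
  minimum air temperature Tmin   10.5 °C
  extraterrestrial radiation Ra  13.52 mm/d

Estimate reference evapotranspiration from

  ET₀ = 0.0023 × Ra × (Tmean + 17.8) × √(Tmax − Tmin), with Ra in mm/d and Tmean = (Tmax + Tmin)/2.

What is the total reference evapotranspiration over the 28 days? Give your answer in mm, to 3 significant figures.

Tmean = (31.9 + 10.5)/2 = 21.20 °C
ET₀ = 0.0023 × 13.52 × (21.20 + 17.8) × √21.4 = 0.0023 × 13.52 × 39.00 × 4.6260 = 5.6102 mm/d
Over 28 days: 5.6102 × 28 = 157.086 mm

157 mm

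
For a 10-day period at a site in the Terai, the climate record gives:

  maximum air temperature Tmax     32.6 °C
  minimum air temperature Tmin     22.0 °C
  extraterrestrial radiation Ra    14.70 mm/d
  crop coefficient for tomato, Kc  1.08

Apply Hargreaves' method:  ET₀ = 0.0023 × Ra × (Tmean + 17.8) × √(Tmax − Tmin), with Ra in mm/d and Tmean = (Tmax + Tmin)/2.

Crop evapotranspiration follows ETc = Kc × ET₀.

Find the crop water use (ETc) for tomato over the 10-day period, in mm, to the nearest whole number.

54 mm

Tmean = (32.6 + 22.0)/2 = 27.30 °C
ET₀ = 0.0023 × 14.70 × (27.30 + 17.8) × √10.6 = 0.0023 × 14.70 × 45.10 × 3.2558 = 4.9645 mm/d
ETc = Kc × ET₀ = 1.08 × 4.9645 = 5.3617 mm/d
Over 10 days: 5.3617 × 10 = 53.617 mm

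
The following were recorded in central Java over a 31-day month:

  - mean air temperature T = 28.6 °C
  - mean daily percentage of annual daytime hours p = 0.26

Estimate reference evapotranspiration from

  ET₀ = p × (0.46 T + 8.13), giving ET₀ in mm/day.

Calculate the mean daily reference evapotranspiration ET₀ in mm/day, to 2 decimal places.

5.53 mm/day

ET₀ = 0.26 × (0.46 × 28.6 + 8.13) = 0.26 × 21.286 = 5.5344 mm/d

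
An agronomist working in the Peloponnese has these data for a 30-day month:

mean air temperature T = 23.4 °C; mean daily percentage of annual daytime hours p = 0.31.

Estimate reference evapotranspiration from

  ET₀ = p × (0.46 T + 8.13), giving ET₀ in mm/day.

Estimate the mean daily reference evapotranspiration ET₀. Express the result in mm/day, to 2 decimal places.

5.86 mm/day

ET₀ = 0.31 × (0.46 × 23.4 + 8.13) = 0.31 × 18.894 = 5.8571 mm/d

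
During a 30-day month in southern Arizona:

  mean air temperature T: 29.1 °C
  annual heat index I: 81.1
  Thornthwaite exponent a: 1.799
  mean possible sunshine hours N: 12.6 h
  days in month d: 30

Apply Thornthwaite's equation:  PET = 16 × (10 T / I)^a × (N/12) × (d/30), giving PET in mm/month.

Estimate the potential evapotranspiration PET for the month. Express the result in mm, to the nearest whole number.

167 mm

10T/I = 10 × 29.1 / 81.1 = 3.5882
(10T/I)^a = 3.5882^1.799 = 9.9592
Uncorrected PET = 16 × 9.9592 = 159.347 mm
Correction = (N/12)(d/30) = (12.6/12)(30/30) = 1.0500
PET = 159.347 × 1.0500 = 167.314 mm/month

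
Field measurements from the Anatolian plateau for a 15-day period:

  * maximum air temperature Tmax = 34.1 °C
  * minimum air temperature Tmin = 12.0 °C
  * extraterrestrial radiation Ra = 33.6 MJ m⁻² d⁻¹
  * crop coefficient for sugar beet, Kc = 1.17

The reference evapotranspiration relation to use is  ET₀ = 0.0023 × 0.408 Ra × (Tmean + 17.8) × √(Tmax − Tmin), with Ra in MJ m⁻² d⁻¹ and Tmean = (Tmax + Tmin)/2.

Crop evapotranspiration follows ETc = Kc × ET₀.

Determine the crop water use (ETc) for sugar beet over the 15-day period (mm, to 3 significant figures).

106 mm

Tmean = (34.1 + 12.0)/2 = 23.05 °C
0.408 Ra = 0.408 × 33.6 = 13.7088 mm/d equivalent
ET₀ = 0.0023 × 13.7088 × (23.05 + 17.8) × √22.1 = 0.0023 × 13.7088 × 40.85 × 4.7011 = 6.0551 mm/d
ETc = Kc × ET₀ = 1.17 × 6.0551 = 7.0845 mm/d
Over 15 days: 7.0845 × 15 = 106.268 mm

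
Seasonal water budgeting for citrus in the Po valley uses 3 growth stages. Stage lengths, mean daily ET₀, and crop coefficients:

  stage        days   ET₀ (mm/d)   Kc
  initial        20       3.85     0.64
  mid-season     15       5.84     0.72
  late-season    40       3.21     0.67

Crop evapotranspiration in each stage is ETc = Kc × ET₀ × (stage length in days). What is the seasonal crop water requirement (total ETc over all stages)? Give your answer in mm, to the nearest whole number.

initial: 0.64 × 3.85 × 20 = 49.28 mm
mid-season: 0.72 × 5.84 × 15 = 63.07 mm
late-season: 0.67 × 3.21 × 40 = 86.03 mm
Seasonal total = 198.38 mm

198 mm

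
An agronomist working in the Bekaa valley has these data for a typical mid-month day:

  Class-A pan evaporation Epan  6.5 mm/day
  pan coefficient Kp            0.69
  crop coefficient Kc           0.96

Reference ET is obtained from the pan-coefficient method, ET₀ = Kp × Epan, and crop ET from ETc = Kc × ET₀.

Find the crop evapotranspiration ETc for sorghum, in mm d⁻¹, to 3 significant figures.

ET₀ = 0.69 × 6.5 = 4.4850 mm/d
ETc = Kc × ET₀ = 0.96 × 4.4850 = 4.3056 mm/d

4.31 mm d⁻¹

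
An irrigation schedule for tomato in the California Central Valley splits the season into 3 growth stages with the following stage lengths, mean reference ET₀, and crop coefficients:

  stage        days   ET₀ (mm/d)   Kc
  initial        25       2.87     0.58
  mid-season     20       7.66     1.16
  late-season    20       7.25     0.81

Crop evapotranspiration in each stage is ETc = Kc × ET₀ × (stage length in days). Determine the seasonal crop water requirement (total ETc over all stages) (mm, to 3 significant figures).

337 mm

initial: 0.58 × 2.87 × 25 = 41.62 mm
mid-season: 1.16 × 7.66 × 20 = 177.71 mm
late-season: 0.81 × 7.25 × 20 = 117.45 mm
Seasonal total = 336.78 mm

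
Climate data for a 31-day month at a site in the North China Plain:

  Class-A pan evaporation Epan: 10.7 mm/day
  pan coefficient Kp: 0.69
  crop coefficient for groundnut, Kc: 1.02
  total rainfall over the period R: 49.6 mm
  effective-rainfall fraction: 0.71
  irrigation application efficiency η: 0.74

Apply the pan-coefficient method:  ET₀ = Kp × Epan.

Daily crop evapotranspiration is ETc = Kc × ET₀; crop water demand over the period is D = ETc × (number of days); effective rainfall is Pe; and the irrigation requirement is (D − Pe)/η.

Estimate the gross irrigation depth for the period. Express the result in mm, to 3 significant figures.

268 mm

ET₀ = 0.69 × 10.7 = 7.3830 mm/d
ETc = Kc × ET₀ = 1.02 × 7.3830 = 7.5307 mm/d
Crop demand D = ETc × 31 d = 7.5307 × 31 = 233.452 mm
Pe = 0.71 × 49.6 = 35.216 mm
D − Pe = 233.452 − 35.216 = 198.236 mm
Gross irrigation = 198.236 / 0.74 = 267.886 mm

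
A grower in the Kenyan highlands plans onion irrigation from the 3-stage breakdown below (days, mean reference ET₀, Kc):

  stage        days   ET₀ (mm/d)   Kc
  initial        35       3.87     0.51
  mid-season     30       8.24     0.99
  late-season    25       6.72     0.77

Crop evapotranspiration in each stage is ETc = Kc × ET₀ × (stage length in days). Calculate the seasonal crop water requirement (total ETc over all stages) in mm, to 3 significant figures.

443 mm

initial: 0.51 × 3.87 × 35 = 69.08 mm
mid-season: 0.99 × 8.24 × 30 = 244.73 mm
late-season: 0.77 × 6.72 × 25 = 129.36 mm
Seasonal total = 443.17 mm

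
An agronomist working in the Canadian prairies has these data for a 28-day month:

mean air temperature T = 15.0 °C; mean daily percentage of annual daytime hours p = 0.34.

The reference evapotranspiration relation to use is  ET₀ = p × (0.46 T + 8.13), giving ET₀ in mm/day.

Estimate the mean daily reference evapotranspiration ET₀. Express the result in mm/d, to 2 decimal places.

ET₀ = 0.34 × (0.46 × 15.0 + 8.13) = 0.34 × 15.030 = 5.1102 mm/d

5.11 mm/d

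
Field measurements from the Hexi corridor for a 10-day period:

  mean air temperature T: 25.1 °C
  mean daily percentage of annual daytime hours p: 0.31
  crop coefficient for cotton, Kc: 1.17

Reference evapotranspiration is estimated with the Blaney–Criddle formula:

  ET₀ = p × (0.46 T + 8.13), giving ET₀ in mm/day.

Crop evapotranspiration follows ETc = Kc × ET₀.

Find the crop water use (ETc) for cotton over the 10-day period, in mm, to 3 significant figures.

ET₀ = 0.31 × (0.46 × 25.1 + 8.13) = 0.31 × 19.676 = 6.0996 mm/d
ETc = Kc × ET₀ = 1.17 × 6.0996 = 7.1365 mm/d
Over 10 days: 7.1365 × 10 = 71.365 mm

71.4 mm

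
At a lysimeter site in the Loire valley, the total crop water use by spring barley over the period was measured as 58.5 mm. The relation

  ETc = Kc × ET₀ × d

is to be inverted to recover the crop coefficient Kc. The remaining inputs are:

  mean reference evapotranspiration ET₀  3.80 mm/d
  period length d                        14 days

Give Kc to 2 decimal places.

1.10

ETc = Kc × ET₀ × d  ⇒  Kc = ETc / (ET₀ × d)
Kc = 58.5 / (3.80 × 14) = 58.5 / 53.20 = 1.0996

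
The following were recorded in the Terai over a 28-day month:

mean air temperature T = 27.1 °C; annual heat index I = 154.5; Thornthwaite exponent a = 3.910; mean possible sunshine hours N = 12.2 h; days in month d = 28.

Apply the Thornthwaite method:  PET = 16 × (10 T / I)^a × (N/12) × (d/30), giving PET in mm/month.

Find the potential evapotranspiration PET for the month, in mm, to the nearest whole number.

10T/I = 10 × 27.1 / 154.5 = 1.7540
(10T/I)^a = 1.7540^3.910 = 8.9982
Uncorrected PET = 16 × 8.9982 = 143.971 mm
Correction = (N/12)(d/30) = (12.2/12)(28/30) = 0.9489
PET = 143.971 × 0.9489 = 136.614 mm/month

137 mm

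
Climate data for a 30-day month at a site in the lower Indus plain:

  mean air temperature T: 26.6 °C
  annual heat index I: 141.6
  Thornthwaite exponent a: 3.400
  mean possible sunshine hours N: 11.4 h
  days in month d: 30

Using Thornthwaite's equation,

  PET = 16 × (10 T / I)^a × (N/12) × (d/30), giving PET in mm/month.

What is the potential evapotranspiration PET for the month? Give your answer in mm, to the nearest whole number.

10T/I = 10 × 26.6 / 141.6 = 1.8785
(10T/I)^a = 1.8785^3.400 = 8.5302
Uncorrected PET = 16 × 8.5302 = 136.483 mm
Correction = (N/12)(d/30) = (11.4/12)(30/30) = 0.9500
PET = 136.483 × 0.9500 = 129.659 mm/month

130 mm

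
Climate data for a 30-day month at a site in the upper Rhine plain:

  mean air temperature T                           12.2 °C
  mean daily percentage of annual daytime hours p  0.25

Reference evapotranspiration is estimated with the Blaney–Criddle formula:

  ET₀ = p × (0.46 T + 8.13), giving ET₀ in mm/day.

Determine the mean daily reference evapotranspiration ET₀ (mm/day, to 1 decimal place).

ET₀ = 0.25 × (0.46 × 12.2 + 8.13) = 0.25 × 13.742 = 3.4355 mm/d

3.4 mm/day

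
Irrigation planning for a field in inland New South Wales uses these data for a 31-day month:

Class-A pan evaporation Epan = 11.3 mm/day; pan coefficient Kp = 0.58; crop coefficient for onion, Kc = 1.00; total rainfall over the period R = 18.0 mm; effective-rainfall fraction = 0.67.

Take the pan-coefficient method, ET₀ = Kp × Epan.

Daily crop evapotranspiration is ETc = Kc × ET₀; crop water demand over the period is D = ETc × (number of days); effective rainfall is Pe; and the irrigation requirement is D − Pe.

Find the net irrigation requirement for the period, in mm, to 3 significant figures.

191 mm

ET₀ = 0.58 × 11.3 = 6.5540 mm/d
ETc = Kc × ET₀ = 1.00 × 6.5540 = 6.5540 mm/d
Crop demand D = ETc × 31 d = 6.5540 × 31 = 203.174 mm
Pe = 0.67 × 18.0 = 12.060 mm
D − Pe = 203.174 − 12.060 = 191.114 mm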